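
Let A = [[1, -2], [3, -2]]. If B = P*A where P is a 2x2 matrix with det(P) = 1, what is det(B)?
4

By the multiplicative property of determinants, det(B) = det(P*A) = det(P) * det(A) = det(A),
so the determinant is invariant under multiplication by any determinant-1 matrix; we just need det(A).

det(A) = (1)(-2) - (-2)(3) = -2 - (-6) = 4

Therefore det(B) = 1 * 4 = 4.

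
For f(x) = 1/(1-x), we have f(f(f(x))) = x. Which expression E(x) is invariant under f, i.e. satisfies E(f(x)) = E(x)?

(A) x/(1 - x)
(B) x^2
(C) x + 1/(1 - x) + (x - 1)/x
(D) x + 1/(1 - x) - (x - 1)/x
C

Replace x by f(x) = 1/(1 - x) in each option and simplify. As a quick numerical cross-check, also compare E(5) with E(f(5)) = E(-1/4).

(A) x/(1 - x)  ->  (1/(1 - x))/(1 - (1/(1 - x))) = -1/x; check: E(5) = -5/4 but E(-1/4) = -1/5.   [not invariant]
(B) x^2  ->  (1/(1 - x))^2 = (x - 1)^(-2); check: E(5) = 25 but E(-1/4) = 1/16.   [not invariant]
(C) x + 1/(1 - x) + (x - 1)/x  ->  (1/(1 - x)) + 1/(1 - (1/(1 - x))) + ((1/(1 - x)) - 1)/(1/(1 - x)), which simplifies back to x + 1/(1 - x) + (x - 1)/x; check: E(5) = 111/20, E(-1/4) = 111/20.   [invariant]
(D) x + 1/(1 - x) - (x - 1)/x  ->  (1/(1 - x)) + 1/(1 - (1/(1 - x))) - ((1/(1 - x)) - 1)/(1/(1 - x)) = (x^2(1 - x) - x + (x - 1)^2)/(x(x - 1)); check: E(5) = 79/20 but E(-1/4) = -89/20.   [not invariant]

Only (C) is unchanged. Indeed f(f(x)) = 1/(1 - 1/(1-x)) = (1-x)/(-x) = (x-1)/x, so E(x) = x + f(x) + f(f(x)) is the sum over the whole 3-cycle; applying f just permutes the three terms cyclically (x -> f(x) -> f(f(x)) -> x), leaving the sum unchanged.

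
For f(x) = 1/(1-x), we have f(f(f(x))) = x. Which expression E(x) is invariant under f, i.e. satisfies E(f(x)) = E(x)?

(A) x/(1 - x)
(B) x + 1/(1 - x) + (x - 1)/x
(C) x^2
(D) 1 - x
B

Replace x by f(x) = 1/(1 - x) in each option and simplify. As a quick numerical cross-check, also compare E(5) with E(f(5)) = E(-1/4).

(A) x/(1 - x)  ->  (1/(1 - x))/(1 - (1/(1 - x))) = -1/x; check: E(5) = -5/4 but E(-1/4) = -1/5.   [not invariant]
(B) x + 1/(1 - x) + (x - 1)/x  ->  (1/(1 - x)) + 1/(1 - (1/(1 - x))) + ((1/(1 - x)) - 1)/(1/(1 - x)), which simplifies back to x + 1/(1 - x) + (x - 1)/x; check: E(5) = 111/20, E(-1/4) = 111/20.   [invariant]
(C) x^2  ->  (1/(1 - x))^2 = (x - 1)^(-2); check: E(5) = 25 but E(-1/4) = 1/16.   [not invariant]
(D) 1 - x  ->  1 - (1/(1 - x)) = x/(x - 1); check: E(5) = -4 but E(-1/4) = 5/4.   [not invariant]

Only (B) is unchanged. Indeed f(f(x)) = 1/(1 - 1/(1-x)) = (1-x)/(-x) = (x-1)/x, so E(x) = x + f(x) + f(f(x)) is the sum over the whole 3-cycle; applying f just permutes the three terms cyclically (x -> f(x) -> f(f(x)) -> x), leaving the sum unchanged.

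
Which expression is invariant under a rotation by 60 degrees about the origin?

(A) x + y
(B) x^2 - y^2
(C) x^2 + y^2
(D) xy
C

A rotation by 60 degrees sends (x, y) to (x/2 - sqrt(3)y/2, sqrt(3)x/2 + y/2).
Substitute the transformed coordinates into each option and compare with the original:
(A) x + y  ->  (x/2 - sqrt(3)y/2) + (sqrt(3)x/2 + y/2) = x/2 + sqrt(3)x/2 - sqrt(3)y/2 + y/2   [differs from x + y: not invariant]
(B) x^2 - y^2  ->  (x/2 - sqrt(3)y/2)^2 - (sqrt(3)x/2 + y/2)^2 = -x^2/2 - sqrt(3)xy + y^2/2   [differs from x^2 - y^2: not invariant]
(C) x^2 + y^2  ->  (x/2 - sqrt(3)y/2)^2 + (sqrt(3)x/2 + y/2)^2 = x^2 + y^2   [equals x^2 + y^2: invariant]
(D) xy  ->  (x/2 - sqrt(3)y/2)(sqrt(3)x/2 + y/2) = sqrt(3)x^2/4 - xy/2 - sqrt(3)y^2/4   [differs from xy: not invariant]

Only option (C), x^2 + y^2, is unchanged by the transformation.
Geometrically, x^2 + y^2 is the squared distance from the origin, which every rotation about the origin preserves.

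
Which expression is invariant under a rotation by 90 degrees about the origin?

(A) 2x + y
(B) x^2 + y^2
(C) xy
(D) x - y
B

A rotation by 90 degrees sends (x, y) to (-y, x).
Substitute the transformed coordinates into each option and compare with the original:
(A) 2x + y  ->  2(-y) + (x) = x - 2y   [differs from 2x + y: not invariant]
(B) x^2 + y^2  ->  (-y)^2 + (x)^2 = x^2 + y^2   [equals x^2 + y^2: invariant]
(C) xy  ->  (-y)(x) = -xy   [differs from xy: not invariant]
(D) x - y  ->  (-y) - (x) = -x - y   [differs from x - y: not invariant]

Only option (B), x^2 + y^2, is unchanged by the transformation.
Geometrically, x^2 + y^2 is the squared distance from the origin, which every rotation about the origin preserves.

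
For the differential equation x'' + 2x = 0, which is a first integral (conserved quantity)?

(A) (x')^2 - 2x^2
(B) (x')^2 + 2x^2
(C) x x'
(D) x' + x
B

A first integral I satisfies dI/dt = 0 along every solution. Differentiate each option and use the equation of motion:
(A) d/dt[(x')^2 - 2x^2] = 2x'x'' - 4x x' = -8x x', not identically 0
(B) d/dt[(x')^2 + 2x^2] = 2x'x'' + 4x x' = 2x'(-2x) + 4x x' = 0
(C) d/dt[x x'] = (x')^2 + x x'' = (x')^2 - 2x^2, not identically 0
(D) d/dt[x' + x] = x'' + x' = -2x + x', not identically 0

Only (B) has zero time-derivative. So the energy-like quantity (x')^2 + 2x^2 is the first integral.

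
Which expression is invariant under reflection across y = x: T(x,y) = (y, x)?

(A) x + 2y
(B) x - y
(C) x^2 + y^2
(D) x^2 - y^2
C

The map is reflection across y = x: T(x,y) = (y, x).
Substitute the transformed coordinates into each option and compare with the original:
(A) x + 2y  ->  (y) + 2(x) = 2x + y   [differs from x + 2y: not invariant]
(B) x - y  ->  (y) - (x) = -x + y   [differs from x - y: not invariant]
(C) x^2 + y^2  ->  (y)^2 + (x)^2 = x^2 + y^2   [equals x^2 + y^2: invariant]
(D) x^2 - y^2  ->  (y)^2 - (x)^2 = -x^2 + y^2   [differs from x^2 - y^2: not invariant]

Only option (C), x^2 + y^2, is unchanged by the transformation.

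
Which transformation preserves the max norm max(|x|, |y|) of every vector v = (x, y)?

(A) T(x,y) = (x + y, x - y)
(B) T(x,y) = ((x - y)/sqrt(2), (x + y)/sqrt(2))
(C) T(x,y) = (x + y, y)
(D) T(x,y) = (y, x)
D

A transformation preserves a norm if ||T(v)|| = ||v|| for every v; a single vector where the norm changes rules an option out.

(A) T(x,y) = (x + y, x - y): v = (1, 1) has norm max(|1|, |1|) = 1, but T(v) = (2, 0) has norm 2 -- not preserved.
(B) T(x,y) = ((x - y)/sqrt(2), (x + y)/sqrt(2)): v = (1, 0) has norm max(|1|, |0|) = 1, but T(v) = (sqrt(2)/2, sqrt(2)/2) has norm sqrt(2)/2 -- not preserved.
(C) T(x,y) = (x + y, y): v = (1, 1) has norm max(|1|, |1|) = 1, but T(v) = (2, 1) has norm 2 -- not preserved.
(D) T(x,y) = (y, x): preserves the norm -- it only permutes the coordinates and/or flips signs, which leaves max(|x|, |y|) unchanged.

Therefore the answer is (D).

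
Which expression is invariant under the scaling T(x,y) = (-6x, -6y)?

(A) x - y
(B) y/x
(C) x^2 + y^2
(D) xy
B

Under the uniform scaling T(x,y) = (-6x, -6y):
Substitute the transformed coordinates into each option and compare with the original:
(A) x - y  ->  (-6x) - (-6y) = -6x + 6y   [differs from x - y: not invariant]
(B) y/x  ->  (-6y)/(-6x) = y/x   [equals y/x: invariant]
(C) x^2 + y^2  ->  (-6x)^2 + (-6y)^2 = 36x^2 + 36y^2   [differs from x^2 + y^2: not invariant]
(D) xy  ->  (-6x)(-6y) = 36xy   [differs from xy: not invariant]

Only option (B), y/x, is unchanged by the transformation.
The common factor -6 cancels in a ratio of coordinates, while sums, products and sums of squares pick up factors of -6 or 36.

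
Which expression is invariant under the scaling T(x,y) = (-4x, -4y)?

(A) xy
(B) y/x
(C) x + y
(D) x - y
B

Under the uniform scaling T(x,y) = (-4x, -4y):
Substitute the transformed coordinates into each option and compare with the original:
(A) xy  ->  (-4x)(-4y) = 16xy   [differs from xy: not invariant]
(B) y/x  ->  (-4y)/(-4x) = y/x   [equals y/x: invariant]
(C) x + y  ->  (-4x) + (-4y) = -4x - 4y   [differs from x + y: not invariant]
(D) x - y  ->  (-4x) - (-4y) = -4x + 4y   [differs from x - y: not invariant]

Only option (B), y/x, is unchanged by the transformation.
The common factor -4 cancels in a ratio of coordinates, while sums, products and sums of squares pick up factors of -4 or 16.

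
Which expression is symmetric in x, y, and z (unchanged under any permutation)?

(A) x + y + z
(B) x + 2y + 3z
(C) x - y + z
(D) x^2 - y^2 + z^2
A

A symmetric expression is unchanged when the variables are permuted; here the transformation to test is the swap (x, y) -> (y, x).
A symmetric expression must survive every permutation; the single swap x <-> y already eliminates the distractors, and the keyed expression is also unchanged by x <-> z and y <-> z (each variable enters it in exactly the same way).
Substitute the transformed coordinates into each option and compare with the original:
(A) x + y + z  ->  (y) + (x) + z = x + y + z   [equals x + y + z: invariant]
(B) x + 2y + 3z  ->  (y) + 2(x) + 3z = 2x + y + 3z   [differs from x + 2y + 3z: not invariant]
(C) x - y + z  ->  (y) - (x) + z = -x + y + z   [differs from x - y + z: not invariant]
(D) x^2 - y^2 + z^2  ->  (y)^2 - (x)^2 + z^2 = -x^2 + y^2 + z^2   [differs from x^2 - y^2 + z^2: not invariant]

Only option (A), x + y + z, is unchanged by the transformation.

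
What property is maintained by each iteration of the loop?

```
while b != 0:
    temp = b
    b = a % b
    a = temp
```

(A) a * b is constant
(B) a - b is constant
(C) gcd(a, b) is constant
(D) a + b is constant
C

A loop invariant must hold before the first iteration and be re-established by every execution of the body.

(C) gcd(a, b) is constant: One iteration replaces (a, b) by (b, a mod b). Since a mod b = a - q*b for an integer q, any common divisor of a and b divides b and a mod b, and conversely; hence gcd(b, a mod b) = gcd(a, b). For instance (23, 5) -> (5, 3) keeps gcd = 1. At exit b = 0 and a = gcd of the original inputs.

The other options fail:
(A) a * b is constant: e.g. (a, b) = (23, 5) -> (5, 3): the product goes from 115 to 15.
(B) a - b is constant: e.g. (a, b) = (23, 5) -> (5, 3): the difference goes from 18 to 2.
(D) a + b is constant: e.g. (a, b) = (23, 5) -> (5, 3): the sum goes from 28 to 8.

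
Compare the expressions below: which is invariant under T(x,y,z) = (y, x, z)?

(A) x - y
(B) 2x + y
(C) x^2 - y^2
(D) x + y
D

Apply T(x,y,z) = (y, x, z) to each option, i.e. replace (x, y, z) by the transformed coordinates.
Substitute the transformed coordinates into each option and compare with the original:
(A) x - y  ->  (y) - (x) = -x + y   [differs from x - y: not invariant]
(B) 2x + y  ->  2(y) + (x) = x + 2y   [differs from 2x + y: not invariant]
(C) x^2 - y^2  ->  (y)^2 - (x)^2 = -x^2 + y^2   [differs from x^2 - y^2: not invariant]
(D) x + y  ->  (y) + (x) = x + y   [equals x + y: invariant]

Only option (D), x + y, is unchanged by the transformation.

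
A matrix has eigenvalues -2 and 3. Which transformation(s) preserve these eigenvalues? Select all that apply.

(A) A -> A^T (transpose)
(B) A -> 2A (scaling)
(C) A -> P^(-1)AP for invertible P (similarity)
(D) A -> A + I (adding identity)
A and C

Eigenvalues are preserved by:
1. Similarity transformations: A -> P^(-1)AP (same characteristic polynomial)
2. Transpose: A^T has the same eigenvalues as A

Eigenvalues are NOT preserved by:
- Adding identity: eigenvalues become -2+1, 3+1
- Scaling: eigenvalues become -4, 6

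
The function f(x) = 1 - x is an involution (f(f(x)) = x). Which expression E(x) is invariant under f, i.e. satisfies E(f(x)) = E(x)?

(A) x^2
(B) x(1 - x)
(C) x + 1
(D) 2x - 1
B

Replace x by f(x) = 1 - x in each option and simplify. As a quick numerical cross-check, also compare E(3) with E(f(3)) = E(-2).

(A) x^2  ->  (1 - x)^2 = (x - 1)^2; check: E(3) = 9 but E(-2) = 4.   [not invariant]
(B) x(1 - x)  ->  (1 - x)(1 - (1 - x)), which simplifies back to x(1 - x); check: E(3) = -6, E(-2) = -6.   [invariant]
(C) x + 1  ->  (1 - x) + 1 = 2 - x; check: E(3) = 4 but E(-2) = -1.   [not invariant]
(D) 2x - 1  ->  2(1 - x) - 1 = 1 - 2x; check: E(3) = 5 but E(-2) = -5.   [not invariant]

Only (B) is unchanged. E is symmetric under swapping x with f(x) = 1 - x, which is exactly what an involution does.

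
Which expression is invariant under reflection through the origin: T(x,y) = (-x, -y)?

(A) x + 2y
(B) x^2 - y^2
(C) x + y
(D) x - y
B

The map is reflection through the origin: T(x,y) = (-x, -y).
Substitute the transformed coordinates into each option and compare with the original:
(A) x + 2y  ->  (-x) + 2(-y) = -x - 2y   [differs from x + 2y: not invariant]
(B) x^2 - y^2  ->  (-x)^2 - (-y)^2 = x^2 - y^2   [equals x^2 - y^2: invariant]
(C) x + y  ->  (-x) + (-y) = -x - y   [differs from x + y: not invariant]
(D) x - y  ->  (-x) - (-y) = -x + y   [differs from x - y: not invariant]

Only option (B), x^2 - y^2, is unchanged by the transformation.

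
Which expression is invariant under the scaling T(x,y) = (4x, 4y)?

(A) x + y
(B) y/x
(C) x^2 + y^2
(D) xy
B

Under the uniform scaling T(x,y) = (4x, 4y):
Substitute the transformed coordinates into each option and compare with the original:
(A) x + y  ->  (4x) + (4y) = 4x + 4y   [differs from x + y: not invariant]
(B) y/x  ->  (4y)/(4x) = y/x   [equals y/x: invariant]
(C) x^2 + y^2  ->  (4x)^2 + (4y)^2 = 16x^2 + 16y^2   [differs from x^2 + y^2: not invariant]
(D) xy  ->  (4x)(4y) = 16xy   [differs from xy: not invariant]

Only option (B), y/x, is unchanged by the transformation.
The common factor 4 cancels in a ratio of coordinates, while sums, products and sums of squares pick up factors of 4 or 16.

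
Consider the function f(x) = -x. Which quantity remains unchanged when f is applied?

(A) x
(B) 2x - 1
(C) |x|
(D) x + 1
C

For f(x) = -x:
Applying f replaces x by -x. Since |-x| = |x|, the absolute value is unchanged by f, whereas x -> -x, 2x - 1 -> -2x - 1 and x + 1 -> -x + 1 all change.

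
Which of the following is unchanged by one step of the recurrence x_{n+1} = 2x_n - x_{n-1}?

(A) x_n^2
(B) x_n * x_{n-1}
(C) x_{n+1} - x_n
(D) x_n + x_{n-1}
C

For the recurrence x_{n+1} = 2x_n - x_{n-1}:

If x_{n+1} = 2x_n - x_{n-1}, then:
x_{n+1} - x_n = x_n - x_{n-1}
The first difference is constant throughout the sequence.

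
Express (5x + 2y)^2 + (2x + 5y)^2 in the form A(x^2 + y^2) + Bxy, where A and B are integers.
29(x^2 + y^2) + 40xy

Expanding: (5x + 2y)^2 = 25x^2 + 20xy + 4y^2
(2x + 5y)^2 = 4x^2 + 20xy + 25y^2
Sum = (25+4)(x^2+y^2) + 40xy = 29(x^2 + y^2) + 40xy
This is symmetric in x and y.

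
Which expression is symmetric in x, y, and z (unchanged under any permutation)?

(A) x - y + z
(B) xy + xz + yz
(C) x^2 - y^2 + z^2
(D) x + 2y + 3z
B

A symmetric expression is unchanged when the variables are permuted; here the transformation to test is the swap (x, y) -> (y, x).
A symmetric expression must survive every permutation; the single swap x <-> y already eliminates the distractors, and the keyed expression is also unchanged by x <-> z and y <-> z (each variable enters it in exactly the same way).
Substitute the transformed coordinates into each option and compare with the original:
(A) x - y + z  ->  (y) - (x) + z = -x + y + z   [differs from x - y + z: not invariant]
(B) xy + xz + yz  ->  (y)(x) + (y)z + (x)z = xy + xz + yz   [equals xy + xz + yz: invariant]
(C) x^2 - y^2 + z^2  ->  (y)^2 - (x)^2 + z^2 = -x^2 + y^2 + z^2   [differs from x^2 - y^2 + z^2: not invariant]
(D) x + 2y + 3z  ->  (y) + 2(x) + 3z = 2x + y + 3z   [differs from x + 2y + 3z: not invariant]

Only option (B), xy + xz + yz, is unchanged by the transformation.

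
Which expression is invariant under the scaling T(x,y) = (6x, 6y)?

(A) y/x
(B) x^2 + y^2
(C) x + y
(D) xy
A

Under the uniform scaling T(x,y) = (6x, 6y):
Substitute the transformed coordinates into each option and compare with the original:
(A) y/x  ->  (6y)/(6x) = y/x   [equals y/x: invariant]
(B) x^2 + y^2  ->  (6x)^2 + (6y)^2 = 36x^2 + 36y^2   [differs from x^2 + y^2: not invariant]
(C) x + y  ->  (6x) + (6y) = 6x + 6y   [differs from x + y: not invariant]
(D) xy  ->  (6x)(6y) = 36xy   [differs from xy: not invariant]

Only option (A), y/x, is unchanged by the transformation.
The common factor 6 cancels in a ratio of coordinates, while sums, products and sums of squares pick up factors of 6 or 36.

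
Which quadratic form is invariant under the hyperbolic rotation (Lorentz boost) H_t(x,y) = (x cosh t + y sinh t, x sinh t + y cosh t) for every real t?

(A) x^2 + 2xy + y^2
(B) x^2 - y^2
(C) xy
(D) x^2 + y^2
B

Write x' = x cosh t + y sinh t, y' = x sinh t + y cosh t and substitute into each option:
(A) x^2 + 2xy + y^2: (x' + y')^2 with x' + y' = (x + y)(cosh t + sinh t) = (x + y)e^t, so it becomes (x + y)^2 e^(2t)   [not invariant for t != 0]
(B) x^2 - y^2: (x cosh t + y sinh t)^2 - (x sinh t + y cosh t)^2 = x^2(cosh^2 t - sinh^2 t) + 2xy(cosh t sinh t - sinh t cosh t) + y^2(sinh^2 t - cosh^2 t) = x^2 - y^2   [invariant, using cosh^2 t - sinh^2 t = 1]
(C) xy: (x cosh t + y sinh t)(x sinh t + y cosh t) = xy(cosh^2 t + sinh^2 t) + (x^2 + y^2) sinh t cosh t = xy cosh 2t + (x^2 + y^2)(sinh 2t)/2   [not invariant for t != 0]
(D) x^2 + y^2: (x cosh t + y sinh t)^2 + (x sinh t + y cosh t)^2 = (x^2 + y^2)(cosh^2 t + sinh^2 t) + 4xy sinh t cosh t = (x^2 + y^2) cosh 2t + 2xy sinh 2t   [not invariant for t != 0]

Only (B) x^2 - y^2 is unchanged; it is the Minkowski form preserved by Lorentz boosts, just as x^2 + y^2 is preserved by ordinary rotations.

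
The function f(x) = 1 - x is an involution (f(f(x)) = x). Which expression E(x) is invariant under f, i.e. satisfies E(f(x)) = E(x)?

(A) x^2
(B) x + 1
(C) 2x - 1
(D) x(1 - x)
D

Replace x by f(x) = 1 - x in each option and simplify. As a quick numerical cross-check, also compare E(4) with E(f(4)) = E(-3).

(A) x^2  ->  (1 - x)^2 = (x - 1)^2; check: E(4) = 16 but E(-3) = 9.   [not invariant]
(B) x + 1  ->  (1 - x) + 1 = 2 - x; check: E(4) = 5 but E(-3) = -2.   [not invariant]
(C) 2x - 1  ->  2(1 - x) - 1 = 1 - 2x; check: E(4) = 7 but E(-3) = -7.   [not invariant]
(D) x(1 - x)  ->  (1 - x)(1 - (1 - x)), which simplifies back to x(1 - x); check: E(4) = -12, E(-3) = -12.   [invariant]

Only (D) is unchanged. E is symmetric under swapping x with f(x) = 1 - x, which is exactly what an involution does.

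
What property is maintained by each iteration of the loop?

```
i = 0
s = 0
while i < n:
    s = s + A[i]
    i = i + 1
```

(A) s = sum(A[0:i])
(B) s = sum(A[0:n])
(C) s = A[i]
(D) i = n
A

A loop invariant must hold before the first iteration and be re-established by every execution of the body.

(A) s = sum(A[0:i]): Initially i = 0 and s = 0 = sum of the empty slice A[0:0]. If s = sum(A[0:i]) holds at the top of an iteration, the body sets s to sum(A[0:i]) + A[i] = sum(A[0:i+1]) and then i to i+1, so s = sum(A[0:i]) holds again. At exit i = n, giving s = sum(A[0:n]).

The other options fail:
(B) s = sum(A[0:n]): false before the loop (s = 0, not the full sum) -- it only becomes true at exit.
(C) s = A[i]: after the first iteration s = A[0] but i = 1, so s = A[i] compares s with the wrong element (and fails in general).
(D) i = n: false initially (i = 0); it is the exit condition, not an invariant.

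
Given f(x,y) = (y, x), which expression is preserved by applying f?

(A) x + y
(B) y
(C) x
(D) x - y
A

For f(x,y) = (y, x):
After applying f: x' = y, y' = x. So x' + y' = y + x = x + y.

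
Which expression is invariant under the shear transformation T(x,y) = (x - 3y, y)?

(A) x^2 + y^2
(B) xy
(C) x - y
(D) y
D

Under the shear T(x,y) = (x - 3y, y):
Substitute the transformed coordinates into each option and compare with the original:
(A) x^2 + y^2  ->  (x - 3y)^2 + (y)^2 = x^2 - 6xy + 10y^2   [differs from x^2 + y^2: not invariant]
(B) xy  ->  (x - 3y)(y) = xy - 3y^2   [differs from xy: not invariant]
(C) x - y  ->  (x - 3y) - (y) = x - 4y   [differs from x - y: not invariant]
(D) y  ->  (y) = y   [equals y: invariant]

Only option (D), y, is unchanged by the transformation.
A horizontal shear moves points parallel to the x-axis, so the y-coordinate (and any function of y alone) is unchanged.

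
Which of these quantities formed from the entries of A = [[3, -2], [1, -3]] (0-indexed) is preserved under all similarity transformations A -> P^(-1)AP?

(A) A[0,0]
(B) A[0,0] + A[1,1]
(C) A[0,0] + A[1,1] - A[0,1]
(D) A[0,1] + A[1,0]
B

A[0,0] + A[1,1] is the trace of A. By the cyclic property of the trace, tr(P^(-1)AP) = tr(APP^(-1)) = tr(A), so it is the same for every matrix similar to A.

The other combinations are not similarity invariants. For example, take P = [[1, 2], [0, 1]] (det P = 1), so P^(-1) = [[1, -2], [0, 1]] and
B = P^(-1)AP = [[1, 6], [1, -1]].
Evaluating each option on A and on B:
(A) A[0,0]: 3 for A, 1 for B -> changes
(B) A[0,0] + A[1,1]: 0 for A, 0 for B -> unchanged
(C) A[0,0] + A[1,1] - A[0,1]: 2 for A, -6 for B -> changes
(D) A[0,1] + A[1,0]: -1 for A, 7 for B -> changes

Only (B) A[0,0] + A[1,1] = 0 survives (and it does so for every P, not just this one), so it is the invariant.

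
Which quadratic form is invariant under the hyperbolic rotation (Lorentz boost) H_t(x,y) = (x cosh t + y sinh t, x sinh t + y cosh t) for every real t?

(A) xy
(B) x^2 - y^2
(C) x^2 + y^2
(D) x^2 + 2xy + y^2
B

Write x' = x cosh t + y sinh t, y' = x sinh t + y cosh t and substitute into each option:
(A) xy: (x cosh t + y sinh t)(x sinh t + y cosh t) = xy(cosh^2 t + sinh^2 t) + (x^2 + y^2) sinh t cosh t = xy cosh 2t + (x^2 + y^2)(sinh 2t)/2   [not invariant for t != 0]
(B) x^2 - y^2: (x cosh t + y sinh t)^2 - (x sinh t + y cosh t)^2 = x^2(cosh^2 t - sinh^2 t) + 2xy(cosh t sinh t - sinh t cosh t) + y^2(sinh^2 t - cosh^2 t) = x^2 - y^2   [invariant, using cosh^2 t - sinh^2 t = 1]
(C) x^2 + y^2: (x cosh t + y sinh t)^2 + (x sinh t + y cosh t)^2 = (x^2 + y^2)(cosh^2 t + sinh^2 t) + 4xy sinh t cosh t = (x^2 + y^2) cosh 2t + 2xy sinh 2t   [not invariant for t != 0]
(D) x^2 + 2xy + y^2: (x' + y')^2 with x' + y' = (x + y)(cosh t + sinh t) = (x + y)e^t, so it becomes (x + y)^2 e^(2t)   [not invariant for t != 0]

Only (B) x^2 - y^2 is unchanged; it is the Minkowski form preserved by Lorentz boosts, just as x^2 + y^2 is preserved by ordinary rotations.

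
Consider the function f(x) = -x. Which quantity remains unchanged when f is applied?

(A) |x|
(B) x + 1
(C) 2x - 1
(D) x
A

For f(x) = -x:
Applying f replaces x by -x. Since |-x| = |x|, the absolute value is unchanged by f, whereas x -> -x, 2x - 1 -> -2x - 1 and x + 1 -> -x + 1 all change.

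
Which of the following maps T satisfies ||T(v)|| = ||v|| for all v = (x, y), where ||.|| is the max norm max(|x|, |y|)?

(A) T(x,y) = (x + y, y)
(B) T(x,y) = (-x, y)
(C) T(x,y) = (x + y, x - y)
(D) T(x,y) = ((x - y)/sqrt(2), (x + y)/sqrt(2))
B

A transformation preserves a norm if ||T(v)|| = ||v|| for every v; a single vector where the norm changes rules an option out.

(A) T(x,y) = (x + y, y): v = (1, 1) has norm max(|1|, |1|) = 1, but T(v) = (2, 1) has norm 2 -- not preserved.
(B) T(x,y) = (-x, y): preserves the norm -- it only permutes the coordinates and/or flips signs, which leaves max(|x|, |y|) unchanged.
(C) T(x,y) = (x + y, x - y): v = (1, 1) has norm max(|1|, |1|) = 1, but T(v) = (2, 0) has norm 2 -- not preserved.
(D) T(x,y) = ((x - y)/sqrt(2), (x + y)/sqrt(2)): v = (1, 0) has norm max(|1|, |0|) = 1, but T(v) = (sqrt(2)/2, sqrt(2)/2) has norm sqrt(2)/2 -- not preserved.

Therefore the answer is (B).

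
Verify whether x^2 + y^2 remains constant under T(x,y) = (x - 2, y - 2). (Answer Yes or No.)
No

Substitute T(x,y) = (x - 2, y - 2) into the expression and compare with the original.

Original: x^2 + y^2
After applying T: (x - 2)^2 + (y - 2)^2 = x^2 - 4x + y^2 - 4y + 8

This differs from the original x^2 + y^2 (difference: -4x - 4y + 8), so the expression is NOT invariant.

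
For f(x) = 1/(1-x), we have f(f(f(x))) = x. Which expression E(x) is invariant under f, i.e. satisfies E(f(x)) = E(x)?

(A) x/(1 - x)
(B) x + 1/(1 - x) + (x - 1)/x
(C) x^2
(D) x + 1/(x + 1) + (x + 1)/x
B

Replace x by f(x) = 1/(1 - x) in each option and simplify. As a quick numerical cross-check, also compare E(3) with E(f(3)) = E(-1/2).

(A) x/(1 - x)  ->  (1/(1 - x))/(1 - (1/(1 - x))) = -1/x; check: E(3) = -3/2 but E(-1/2) = -1/3.   [not invariant]
(B) x + 1/(1 - x) + (x - 1)/x  ->  (1/(1 - x)) + 1/(1 - (1/(1 - x))) + ((1/(1 - x)) - 1)/(1/(1 - x)), which simplifies back to x + 1/(1 - x) + (x - 1)/x; check: E(3) = 19/6, E(-1/2) = 19/6.   [invariant]
(C) x^2  ->  (1/(1 - x))^2 = (x - 1)^(-2); check: E(3) = 9 but E(-1/2) = 1/4.   [not invariant]
(D) x + 1/(x + 1) + (x + 1)/x  ->  (1/(1 - x)) + 1/((1/(1 - x)) + 1) + ((1/(1 - x)) + 1)/(1/(1 - x)) = (-x^3 + 6x^2 - 11x + 7)/(x^2 - 3x + 2); check: E(3) = 55/12 but E(-1/2) = 1/2.   [not invariant]

Only (B) is unchanged. Indeed f(f(x)) = 1/(1 - 1/(1-x)) = (1-x)/(-x) = (x-1)/x, so E(x) = x + f(x) + f(f(x)) is the sum over the whole 3-cycle; applying f just permutes the three terms cyclically (x -> f(x) -> f(f(x)) -> x), leaving the sum unchanged.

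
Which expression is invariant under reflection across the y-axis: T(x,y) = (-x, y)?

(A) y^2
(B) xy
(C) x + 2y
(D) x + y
A

The map is reflection across the y-axis: T(x,y) = (-x, y).
Substitute the transformed coordinates into each option and compare with the original:
(A) y^2  ->  (y)^2 = y^2   [equals y^2: invariant]
(B) xy  ->  (-x)(y) = -xy   [differs from xy: not invariant]
(C) x + 2y  ->  (-x) + 2(y) = -x + 2y   [differs from x + 2y: not invariant]
(D) x + y  ->  (-x) + (y) = -x + y   [differs from x + y: not invariant]

Only option (A), y^2, is unchanged by the transformation.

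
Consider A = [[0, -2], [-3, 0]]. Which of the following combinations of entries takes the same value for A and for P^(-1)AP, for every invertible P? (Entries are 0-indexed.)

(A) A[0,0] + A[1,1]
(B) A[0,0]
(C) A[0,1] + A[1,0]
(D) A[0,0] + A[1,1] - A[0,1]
A

A[0,0] + A[1,1] is the trace of A. By the cyclic property of the trace, tr(P^(-1)AP) = tr(APP^(-1)) = tr(A), so it is the same for every matrix similar to A.

The other combinations are not similarity invariants. For example, take P = [[1, 2], [0, 1]] (det P = 1), so P^(-1) = [[1, -2], [0, 1]] and
B = P^(-1)AP = [[6, 10], [-3, -6]].
Evaluating each option on A and on B:
(A) A[0,0] + A[1,1]: 0 for A, 0 for B -> unchanged
(B) A[0,0]: 0 for A, 6 for B -> changes
(C) A[0,1] + A[1,0]: -5 for A, 7 for B -> changes
(D) A[0,0] + A[1,1] - A[0,1]: 2 for A, -10 for B -> changes

Only (A) A[0,0] + A[1,1] = 0 survives (and it does so for every P, not just this one), so it is the invariant.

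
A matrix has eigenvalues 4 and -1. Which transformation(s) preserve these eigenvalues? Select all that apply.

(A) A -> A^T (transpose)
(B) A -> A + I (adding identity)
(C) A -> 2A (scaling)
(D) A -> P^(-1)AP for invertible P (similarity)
A and D

Eigenvalues are preserved by:
1. Similarity transformations: A -> P^(-1)AP (same characteristic polynomial)
2. Transpose: A^T has the same eigenvalues as A

Eigenvalues are NOT preserved by:
- Adding identity: eigenvalues become 4+1, -1+1
- Scaling: eigenvalues become 8, -2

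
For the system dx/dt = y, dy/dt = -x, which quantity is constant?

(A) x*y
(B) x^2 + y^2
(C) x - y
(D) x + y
B

A first integral I satisfies dI/dt = 0 along every solution. Differentiate each option and use the equation of motion:
(A) d/dt[x*y] = (dx/dt)y + x(dy/dt) = y^2 - x^2, not identically 0
(B) d/dt[x^2 + y^2] = 2x*dx/dt + 2y*dy/dt = 2x*y + 2y*(-x) = 0
(C) d/dt[x - y] = y - (-x) = x + y, not identically 0
(D) d/dt[x + y] = y + (-x) = y - x, not identically 0

Only (B) has zero time-derivative. So x^2 + y^2 (the squared radius; trajectories are circles) is the conserved quantity.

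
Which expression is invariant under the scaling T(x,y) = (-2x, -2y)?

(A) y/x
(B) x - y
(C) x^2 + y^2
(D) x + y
A

Under the uniform scaling T(x,y) = (-2x, -2y):
Substitute the transformed coordinates into each option and compare with the original:
(A) y/x  ->  (-2y)/(-2x) = y/x   [equals y/x: invariant]
(B) x - y  ->  (-2x) - (-2y) = -2x + 2y   [differs from x - y: not invariant]
(C) x^2 + y^2  ->  (-2x)^2 + (-2y)^2 = 4x^2 + 4y^2   [differs from x^2 + y^2: not invariant]
(D) x + y  ->  (-2x) + (-2y) = -2x - 2y   [differs from x + y: not invariant]

Only option (A), y/x, is unchanged by the transformation.
The common factor -2 cancels in a ratio of coordinates, while sums, products and sums of squares pick up factors of -2 or 4.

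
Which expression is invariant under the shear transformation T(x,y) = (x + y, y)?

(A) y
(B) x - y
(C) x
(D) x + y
A

Under the shear T(x,y) = (x + y, y):
Substitute the transformed coordinates into each option and compare with the original:
(A) y  ->  (y) = y   [equals y: invariant]
(B) x - y  ->  (x + y) - (y) = x   [differs from x - y: not invariant]
(C) x  ->  (x + y) = x + y   [differs from x: not invariant]
(D) x + y  ->  (x + y) + (y) = x + 2y   [differs from x + y: not invariant]

Only option (A), y, is unchanged by the transformation.
A horizontal shear moves points parallel to the x-axis, so the y-coordinate (and any function of y alone) is unchanged.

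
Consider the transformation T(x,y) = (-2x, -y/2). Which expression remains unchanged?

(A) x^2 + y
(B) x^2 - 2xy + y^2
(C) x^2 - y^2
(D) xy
D

An expression E(x,y) is invariant under T if E(T(x,y)) = E(x,y). Here T(x,y) = (-2x, -y/2).
Substitute the transformed coordinates into each option and compare with the original:
(A) x^2 + y  ->  (-2x)^2 + (-y/2) = 4x^2 - y/2   [differs from x^2 + y: not invariant]
(B) x^2 - 2xy + y^2  ->  (-2x)^2 - 2(-2x)(-y/2) + (-y/2)^2 = 4x^2 - 2xy + y^2/4   [differs from x^2 - 2xy + y^2: not invariant]
(C) x^2 - y^2  ->  (-2x)^2 - (-y/2)^2 = 4x^2 - y^2/4   [differs from x^2 - y^2: not invariant]
(D) xy  ->  (-2x)(-y/2) = xy   [equals xy: invariant]

Only option (D), xy, is unchanged by the transformation.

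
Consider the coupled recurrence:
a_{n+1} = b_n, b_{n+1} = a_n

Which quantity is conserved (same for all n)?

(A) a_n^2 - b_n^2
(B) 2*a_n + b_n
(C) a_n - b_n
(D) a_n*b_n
D

Replace a_n by a_{n+1} = b_n and b_n by b_{n+1} = a_n in each option and simplify:
(A) a_n^2 - b_n^2  ->  (b_n)^2 - (a_n)^2 = -a_n^2 + b_n^2   [not conserved]
(B) 2*a_n + b_n  ->  2*(b_n) + (a_n) = a_n + 2*b_n   [not conserved]
(C) a_n - b_n  ->  (b_n) - (a_n) = -a_n + b_n   [not conserved]
(D) a_n*b_n  ->  (b_n)*(a_n) = a_n*b_n   [conserved]

Only (D) a_n*b_n returns to itself after one step, so it is the conserved quantity.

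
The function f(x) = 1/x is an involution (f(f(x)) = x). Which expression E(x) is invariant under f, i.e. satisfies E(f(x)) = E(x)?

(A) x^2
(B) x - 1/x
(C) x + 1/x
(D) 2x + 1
C

Replace x by f(x) = 1/x in each option and simplify. As a quick numerical cross-check, also compare E(5) with E(f(5)) = E(1/5).

(A) x^2  ->  (1/x)^2 = x^(-2); check: E(5) = 25 but E(1/5) = 1/25.   [not invariant]
(B) x - 1/x  ->  (1/x) - 1/(1/x) = -x + 1/x; check: E(5) = 24/5 but E(1/5) = -24/5.   [not invariant]
(C) x + 1/x  ->  (1/x) + 1/(1/x), which simplifies back to x + 1/x; check: E(5) = 26/5, E(1/5) = 26/5.   [invariant]
(D) 2x + 1  ->  2(1/x) + 1 = (x + 2)/x; check: E(5) = 11 but E(1/5) = 7/5.   [not invariant]

Only (C) is unchanged. E is symmetric under swapping x with f(x) = 1/x, which is exactly what an involution does.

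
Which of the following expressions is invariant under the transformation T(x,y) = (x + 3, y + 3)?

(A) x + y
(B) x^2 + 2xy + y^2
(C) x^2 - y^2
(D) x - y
D

An expression E(x,y) is invariant under T if E(T(x,y)) = E(x,y). Here T(x,y) = (x + 3, y + 3).
Substitute the transformed coordinates into each option and compare with the original:
(A) x + y  ->  (x + 3) + (y + 3) = x + y + 6   [differs from x + y: not invariant]
(B) x^2 + 2xy + y^2  ->  (x + 3)^2 + 2(x + 3)(y + 3) + (y + 3)^2 = x^2 + 2xy + 12x + y^2 + 12y + 36   [differs from x^2 + 2xy + y^2: not invariant]
(C) x^2 - y^2  ->  (x + 3)^2 - (y + 3)^2 = x^2 + 6x - y^2 - 6y   [differs from x^2 - y^2: not invariant]
(D) x - y  ->  (x + 3) - (y + 3) = x - y   [equals x - y: invariant]

Only option (D), x - y, is unchanged by the transformation.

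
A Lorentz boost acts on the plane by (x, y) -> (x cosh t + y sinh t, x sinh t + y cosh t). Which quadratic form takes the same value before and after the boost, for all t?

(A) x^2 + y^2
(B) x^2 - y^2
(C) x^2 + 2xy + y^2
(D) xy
B

Write x' = x cosh t + y sinh t, y' = x sinh t + y cosh t and substitute into each option:
(A) x^2 + y^2: (x cosh t + y sinh t)^2 + (x sinh t + y cosh t)^2 = (x^2 + y^2)(cosh^2 t + sinh^2 t) + 4xy sinh t cosh t = (x^2 + y^2) cosh 2t + 2xy sinh 2t   [not invariant for t != 0]
(B) x^2 - y^2: (x cosh t + y sinh t)^2 - (x sinh t + y cosh t)^2 = x^2(cosh^2 t - sinh^2 t) + 2xy(cosh t sinh t - sinh t cosh t) + y^2(sinh^2 t - cosh^2 t) = x^2 - y^2   [invariant, using cosh^2 t - sinh^2 t = 1]
(C) x^2 + 2xy + y^2: (x' + y')^2 with x' + y' = (x + y)(cosh t + sinh t) = (x + y)e^t, so it becomes (x + y)^2 e^(2t)   [not invariant for t != 0]
(D) xy: (x cosh t + y sinh t)(x sinh t + y cosh t) = xy(cosh^2 t + sinh^2 t) + (x^2 + y^2) sinh t cosh t = xy cosh 2t + (x^2 + y^2)(sinh 2t)/2   [not invariant for t != 0]

Only (B) x^2 - y^2 is unchanged; it is the Minkowski form preserved by Lorentz boosts, just as x^2 + y^2 is preserved by ordinary rotations.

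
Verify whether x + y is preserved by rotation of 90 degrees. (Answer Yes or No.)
No

Applying rotation by 90 degrees: x' = x*cos(90 degrees) - y*sin(90 degrees) = -y, y' = x*sin(90 degrees) + y*cos(90 degrees) = x

Substituting into x + y:
(-y) + (x)
= x - y

This differs from the original expression x + y, so it is NOT invariant.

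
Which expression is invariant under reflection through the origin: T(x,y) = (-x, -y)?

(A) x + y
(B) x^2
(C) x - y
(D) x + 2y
B

The map is reflection through the origin: T(x,y) = (-x, -y).
Substitute the transformed coordinates into each option and compare with the original:
(A) x + y  ->  (-x) + (-y) = -x - y   [differs from x + y: not invariant]
(B) x^2  ->  (-x)^2 = x^2   [equals x^2: invariant]
(C) x - y  ->  (-x) - (-y) = -x + y   [differs from x - y: not invariant]
(D) x + 2y  ->  (-x) + 2(-y) = -x - 2y   [differs from x + 2y: not invariant]

Only option (B), x^2, is unchanged by the transformation.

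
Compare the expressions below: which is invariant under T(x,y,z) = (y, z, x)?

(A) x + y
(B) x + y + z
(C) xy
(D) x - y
B

Apply T(x,y,z) = (y, z, x) to each option, i.e. replace (x, y, z) by the transformed coordinates.
Substitute the transformed coordinates into each option and compare with the original:
(A) x + y  ->  (y) + (z) = y + z   [differs from x + y: not invariant]
(B) x + y + z  ->  (y) + (z) + (x) = x + y + z   [equals x + y + z: invariant]
(C) xy  ->  (y)(z) = yz   [differs from xy: not invariant]
(D) x - y  ->  (y) - (z) = y - z   [differs from x - y: not invariant]

Only option (B), x + y + z, is unchanged by the transformation.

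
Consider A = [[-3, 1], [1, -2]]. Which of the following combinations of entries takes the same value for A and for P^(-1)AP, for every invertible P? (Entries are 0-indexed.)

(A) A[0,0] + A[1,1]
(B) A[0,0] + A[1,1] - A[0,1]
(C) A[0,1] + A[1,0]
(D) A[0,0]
A

A[0,0] + A[1,1] is the trace of A. By the cyclic property of the trace, tr(P^(-1)AP) = tr(APP^(-1)) = tr(A), so it is the same for every matrix similar to A.

The other combinations are not similarity invariants. For example, take P = [[1, 1], [0, 1]] (det P = 1), so P^(-1) = [[1, -1], [0, 1]] and
B = P^(-1)AP = [[-4, -1], [1, -1]].
Evaluating each option on A and on B:
(A) A[0,0] + A[1,1]: -5 for A, -5 for B -> unchanged
(B) A[0,0] + A[1,1] - A[0,1]: -6 for A, -4 for B -> changes
(C) A[0,1] + A[1,0]: 2 for A, 0 for B -> changes
(D) A[0,0]: -3 for A, -4 for B -> changes

Only (A) A[0,0] + A[1,1] = -5 survives (and it does so for every P, not just this one), so it is the invariant.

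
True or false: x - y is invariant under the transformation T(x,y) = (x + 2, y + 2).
True

Substitute T(x,y) = (x + 2, y + 2) into the expression and compare with the original.

Original: x - y
After applying T: (x + 2) - (y + 2) = x - y

This is identical to the original x - y, so the expression is invariant.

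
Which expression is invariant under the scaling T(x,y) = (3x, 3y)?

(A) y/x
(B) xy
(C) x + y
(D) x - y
A

Under the uniform scaling T(x,y) = (3x, 3y):
Substitute the transformed coordinates into each option and compare with the original:
(A) y/x  ->  (3y)/(3x) = y/x   [equals y/x: invariant]
(B) xy  ->  (3x)(3y) = 9xy   [differs from xy: not invariant]
(C) x + y  ->  (3x) + (3y) = 3x + 3y   [differs from x + y: not invariant]
(D) x - y  ->  (3x) - (3y) = 3x - 3y   [differs from x - y: not invariant]

Only option (A), y/x, is unchanged by the transformation.
The common factor 3 cancels in a ratio of coordinates, while sums, products and sums of squares pick up factors of 3 or 9.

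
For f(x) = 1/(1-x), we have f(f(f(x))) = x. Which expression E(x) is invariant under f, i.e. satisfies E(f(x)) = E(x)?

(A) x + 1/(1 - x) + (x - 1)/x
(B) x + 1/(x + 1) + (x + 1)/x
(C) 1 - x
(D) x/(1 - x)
A

Replace x by f(x) = 1/(1 - x) in each option and simplify. As a quick numerical cross-check, also compare E(5) with E(f(5)) = E(-1/4).

(A) x + 1/(1 - x) + (x - 1)/x  ->  (1/(1 - x)) + 1/(1 - (1/(1 - x))) + ((1/(1 - x)) - 1)/(1/(1 - x)), which simplifies back to x + 1/(1 - x) + (x - 1)/x; check: E(5) = 111/20, E(-1/4) = 111/20.   [invariant]
(B) x + 1/(x + 1) + (x + 1)/x  ->  (1/(1 - x)) + 1/((1/(1 - x)) + 1) + ((1/(1 - x)) + 1)/(1/(1 - x)) = (-x^3 + 6x^2 - 11x + 7)/(x^2 - 3x + 2); check: E(5) = 191/30 but E(-1/4) = -23/12.   [not invariant]
(C) 1 - x  ->  1 - (1/(1 - x)) = x/(x - 1); check: E(5) = -4 but E(-1/4) = 5/4.   [not invariant]
(D) x/(1 - x)  ->  (1/(1 - x))/(1 - (1/(1 - x))) = -1/x; check: E(5) = -5/4 but E(-1/4) = -1/5.   [not invariant]

Only (A) is unchanged. Indeed f(f(x)) = 1/(1 - 1/(1-x)) = (1-x)/(-x) = (x-1)/x, so E(x) = x + f(x) + f(f(x)) is the sum over the whole 3-cycle; applying f just permutes the three terms cyclically (x -> f(x) -> f(f(x)) -> x), leaving the sum unchanged.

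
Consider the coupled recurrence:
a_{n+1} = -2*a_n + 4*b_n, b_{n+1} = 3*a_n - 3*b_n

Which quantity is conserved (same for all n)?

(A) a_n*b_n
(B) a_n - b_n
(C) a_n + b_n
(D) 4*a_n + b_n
C

Replace a_n by a_{n+1} = -2*a_n + 4*b_n and b_n by b_{n+1} = 3*a_n - 3*b_n in each option and simplify:
(A) a_n*b_n  ->  (-2*a_n + 4*b_n)*(3*a_n - 3*b_n) = -6*a_n^2 + 18*a_n*b_n - 12*b_n^2   [not conserved]
(B) a_n - b_n  ->  (-2*a_n + 4*b_n) - (3*a_n - 3*b_n) = -5*a_n + 7*b_n   [not conserved]
(C) a_n + b_n  ->  (-2*a_n + 4*b_n) + (3*a_n - 3*b_n) = a_n + b_n   [conserved]
(D) 4*a_n + b_n  ->  4*(-2*a_n + 4*b_n) + (3*a_n - 3*b_n) = -5*a_n + 13*b_n   [not conserved]

Only (C) a_n + b_n returns to itself after one step, so it is the conserved quantity.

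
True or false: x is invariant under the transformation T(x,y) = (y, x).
False

Substitute T(x,y) = (y, x) into the expression and compare with the original.

Original: x
After applying T: (y) = y

This differs from the original x (difference: -x + y), so the expression is NOT invariant.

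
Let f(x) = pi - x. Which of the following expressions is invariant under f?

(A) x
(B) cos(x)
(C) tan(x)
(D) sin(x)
D

For f(x) = pi - x:
sin(pi - x) = sin(x), so sine is invariant under this transformation.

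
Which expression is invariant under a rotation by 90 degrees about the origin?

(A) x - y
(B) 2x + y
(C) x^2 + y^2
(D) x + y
C

A rotation by 90 degrees sends (x, y) to (-y, x).
Substitute the transformed coordinates into each option and compare with the original:
(A) x - y  ->  (-y) - (x) = -x - y   [differs from x - y: not invariant]
(B) 2x + y  ->  2(-y) + (x) = x - 2y   [differs from 2x + y: not invariant]
(C) x^2 + y^2  ->  (-y)^2 + (x)^2 = x^2 + y^2   [equals x^2 + y^2: invariant]
(D) x + y  ->  (-y) + (x) = x - y   [differs from x + y: not invariant]

Only option (C), x^2 + y^2, is unchanged by the transformation.
Geometrically, x^2 + y^2 is the squared distance from the origin, which every rotation about the origin preserves.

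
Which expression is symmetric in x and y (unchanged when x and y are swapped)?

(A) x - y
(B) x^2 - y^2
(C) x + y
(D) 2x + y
C

A symmetric expression is unchanged when the variables are permuted; here the transformation to test is the swap (x, y) -> (y, x).
Substitute the transformed coordinates into each option and compare with the original:
(A) x - y  ->  (y) - (x) = -x + y   [differs from x - y: not invariant]
(B) x^2 - y^2  ->  (y)^2 - (x)^2 = -x^2 + y^2   [differs from x^2 - y^2: not invariant]
(C) x + y  ->  (y) + (x) = x + y   [equals x + y: invariant]
(D) 2x + y  ->  2(y) + (x) = x + 2y   [differs from 2x + y: not invariant]

Only option (C), x + y, is unchanged by the transformation.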